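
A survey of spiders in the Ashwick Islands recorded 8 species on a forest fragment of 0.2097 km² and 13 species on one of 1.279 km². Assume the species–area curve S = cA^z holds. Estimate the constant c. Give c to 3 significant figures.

z = ln(S₂/S₁) / ln(A₂/A₁) = ln(13/8) / ln(1.279/0.2097) = 0.4855 / 1.8082 = 0.2685
c = S₁ / A₁^z = 8 / 0.2097^0.2685 = 8 / 0.6574 = 12.17

12.2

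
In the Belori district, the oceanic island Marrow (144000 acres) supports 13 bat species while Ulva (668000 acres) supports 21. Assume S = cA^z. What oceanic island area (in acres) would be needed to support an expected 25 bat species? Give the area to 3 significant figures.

z = ln(21/13) / ln(668000/144000) = 0.4796 / 1.5345 = 0.3125
c = 13 / 144000^0.3125 = 13 / 40.94 = 0.3175
A = (25/0.3175)^(1/0.3125) ⇒ ln A = ln(78.73)/0.3125 = 13.9699
A = e^13.9699 ≈ 1166965 acres

1170000 acres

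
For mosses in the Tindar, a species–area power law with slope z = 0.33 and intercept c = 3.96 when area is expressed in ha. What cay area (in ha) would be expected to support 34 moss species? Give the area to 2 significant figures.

680 ha

34 = 3.96 × A^0.33  ⇒  A^0.33 = 34/3.96 = 8.586
ln A = ln(8.586) / 0.33 = 2.1501 / 0.33 = 6.5155
A = e^6.5155 ≈ 675.5 ha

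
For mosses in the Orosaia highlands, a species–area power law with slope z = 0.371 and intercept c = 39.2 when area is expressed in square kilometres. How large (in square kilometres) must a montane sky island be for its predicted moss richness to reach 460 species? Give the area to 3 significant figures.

460 = 39.2 × A^0.371  ⇒  A^0.371 = 460/39.2 = 11.73
ln A = ln(11.73) / 0.371 = 2.4625 / 0.371 = 6.6376
A = e^6.6376 ≈ 763.3 square kilometres

763 square kilometres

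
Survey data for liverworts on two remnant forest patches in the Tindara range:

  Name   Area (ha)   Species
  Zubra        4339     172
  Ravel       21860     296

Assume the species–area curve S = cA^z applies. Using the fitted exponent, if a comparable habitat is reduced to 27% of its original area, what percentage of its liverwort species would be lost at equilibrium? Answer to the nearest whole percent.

z = ln(296/172) / ln(21860/4339) = 0.5429 / 1.6170 = 0.3357
S_new/S_old = (A_new/A_old)^z = 0.27^0.3357 = exp(0.3357 × -1.3093) = 0.6443
Fraction lost = 1 − 0.6443 = 0.3557

36%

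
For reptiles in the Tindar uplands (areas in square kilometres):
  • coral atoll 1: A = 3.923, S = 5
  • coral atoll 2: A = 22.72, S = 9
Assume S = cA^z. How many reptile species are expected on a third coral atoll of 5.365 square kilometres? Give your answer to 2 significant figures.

z = ln(9/5) / ln(22.72/3.923) = 0.5878 / 1.7564 = 0.3347
c = 5 / 3.923^0.3347 = 5 / 1.58 = 3.165
S₃ = 3.165 × 5.365^0.3347 = 3.165 × 1.755 ≈ 5.552

5.6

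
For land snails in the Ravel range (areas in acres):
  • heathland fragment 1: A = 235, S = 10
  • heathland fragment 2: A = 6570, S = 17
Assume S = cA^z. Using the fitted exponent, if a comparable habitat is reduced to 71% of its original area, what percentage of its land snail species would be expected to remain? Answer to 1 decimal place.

94.7%

z = ln(17/10) / ln(6570/235) = 0.5306 / 3.3307 = 0.1593
S_new/S_old = (A_new/A_old)^z = 0.71^0.1593 = exp(0.1593 × -0.3425) = 0.9469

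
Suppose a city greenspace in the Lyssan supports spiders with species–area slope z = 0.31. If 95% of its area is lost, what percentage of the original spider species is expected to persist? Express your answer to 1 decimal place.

39.5%

S_new/S_old = (A_new/A_old)^z = 0.05^0.31
= exp(0.31 × ln 0.05) = exp(0.31 × -2.9957) = exp(-0.9287) ≈ 0.3951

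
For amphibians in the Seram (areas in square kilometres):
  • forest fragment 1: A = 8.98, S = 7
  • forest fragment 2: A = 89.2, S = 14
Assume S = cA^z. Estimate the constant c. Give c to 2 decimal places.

3.61

z = ln(S₂/S₁) / ln(A₂/A₁) = ln(14/7) / ln(89.2/8.98) = 0.6931 / 2.2959 = 0.3019
c = S₁ / A₁^z = 7 / 8.98^0.3019 = 7 / 1.94 = 3.608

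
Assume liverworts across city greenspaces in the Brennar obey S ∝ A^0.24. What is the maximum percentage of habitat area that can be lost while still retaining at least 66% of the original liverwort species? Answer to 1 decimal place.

Need (A_new/A_old)^0.24 = 0.66, so A_new/A_old = 0.66^(1/0.24) = 0.66^4.167
ln(A_new/A_old) = ln 0.66 / 0.24 = -0.4155 / 0.24 = -1.7313
A_new/A_old = e^-1.7313 ≈ 0.1771
Fraction that can be lost = 1 − 0.1771 = 0.8229

82.3%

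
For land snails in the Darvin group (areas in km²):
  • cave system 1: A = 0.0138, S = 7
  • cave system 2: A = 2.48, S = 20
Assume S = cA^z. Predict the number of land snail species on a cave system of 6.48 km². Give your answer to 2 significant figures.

24

z = ln(20/7) / ln(2.48/0.0138) = 1.0498 / 5.1913 = 0.2022
c = 7 / 0.0138^0.2022 = 7 / 0.4206 = 16.64
S₃ = 16.64 × 6.48^0.2022 = 16.64 × 1.459 ≈ 24.29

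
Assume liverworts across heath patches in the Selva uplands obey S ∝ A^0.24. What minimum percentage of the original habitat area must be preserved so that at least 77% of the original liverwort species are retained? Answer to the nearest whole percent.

Need (A_new/A_old)^0.24 = 0.77, so A_new/A_old = 0.77^(1/0.24) = 0.77^4.167
ln(A_new/A_old) = ln 0.77 / 0.24 = -0.2614 / 0.24 = -1.0890
A_new/A_old = e^-1.0890 ≈ 0.3365

34%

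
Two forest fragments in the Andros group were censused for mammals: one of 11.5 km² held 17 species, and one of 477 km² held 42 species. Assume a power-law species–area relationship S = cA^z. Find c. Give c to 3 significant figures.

9.40

z = ln(S₂/S₁) / ln(A₂/A₁) = ln(42/17) / ln(477/11.5) = 0.9045 / 3.7252 = 0.2428
c = S₁ / A₁^z = 17 / 11.5^0.2428 = 17 / 1.809 = 9.395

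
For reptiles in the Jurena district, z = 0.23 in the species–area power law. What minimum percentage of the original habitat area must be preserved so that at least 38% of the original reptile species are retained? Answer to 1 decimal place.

1.5%

Need (A_new/A_old)^0.23 = 0.38, so A_new/A_old = 0.38^(1/0.23) = 0.38^4.348
ln(A_new/A_old) = ln 0.38 / 0.23 = -0.9676 / 0.23 = -4.2069
A_new/A_old = e^-4.2069 ≈ 0.01489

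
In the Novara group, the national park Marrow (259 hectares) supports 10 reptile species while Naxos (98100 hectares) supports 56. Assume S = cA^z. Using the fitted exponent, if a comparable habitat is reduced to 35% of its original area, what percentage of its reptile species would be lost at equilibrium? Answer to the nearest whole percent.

z = ln(56/10) / ln(98100/259) = 1.7228 / 5.9369 = 0.2902
S_new/S_old = (A_new/A_old)^z = 0.35^0.2902 = exp(0.2902 × -1.0498) = 0.7374
Fraction lost = 1 − 0.7374 = 0.2626

26%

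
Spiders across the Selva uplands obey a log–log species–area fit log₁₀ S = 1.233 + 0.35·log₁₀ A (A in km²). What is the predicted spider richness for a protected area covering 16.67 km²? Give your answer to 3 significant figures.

S = 17.1 × 16.67^0.35 = 17.1 × 2.677 ≈ 45.78

45.8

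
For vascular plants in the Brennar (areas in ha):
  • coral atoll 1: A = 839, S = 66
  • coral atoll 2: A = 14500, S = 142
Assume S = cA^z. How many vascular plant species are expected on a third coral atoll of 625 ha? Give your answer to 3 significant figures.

61.0

z = ln(142/66) / ln(14500/839) = 0.7662 / 2.8497 = 0.2689
c = 66 / 839^0.2689 = 66 / 6.111 = 10.8
S₃ = 10.8 × 625^0.2689 = 10.8 × 5.646 ≈ 60.98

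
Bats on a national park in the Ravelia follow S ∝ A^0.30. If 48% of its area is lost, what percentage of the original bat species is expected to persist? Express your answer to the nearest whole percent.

S_new/S_old = (A_new/A_old)^z = 0.52^0.3
= exp(0.3 × ln 0.52) = exp(0.3 × -0.6539) = exp(-0.1962) ≈ 0.8219

82%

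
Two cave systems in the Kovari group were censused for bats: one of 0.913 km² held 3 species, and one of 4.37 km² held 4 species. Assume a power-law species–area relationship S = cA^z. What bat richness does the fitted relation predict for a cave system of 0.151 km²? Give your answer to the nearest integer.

z = ln(4/3) / ln(4.37/0.913) = 0.2877 / 1.5658 = 0.1837
c = 3 / 0.913^0.1837 = 3 / 0.9834 = 3.051
S₃ = 3.051 × 0.151^0.1837 = 3.051 × 0.7066 ≈ 2.155

2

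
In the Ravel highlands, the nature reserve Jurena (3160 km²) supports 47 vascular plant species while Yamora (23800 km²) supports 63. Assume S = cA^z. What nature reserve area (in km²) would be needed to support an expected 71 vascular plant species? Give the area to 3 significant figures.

54200 km²

z = ln(63/47) / ln(23800/3160) = 0.2930 / 2.0191 = 0.1451
c = 47 / 3160^0.1451 = 47 / 3.22 = 14.6
A = (71/14.6)^(1/0.1451) ⇒ ln A = ln(4.864)/0.1451 = 10.9013
A = e^10.9013 ≈ 54246 km²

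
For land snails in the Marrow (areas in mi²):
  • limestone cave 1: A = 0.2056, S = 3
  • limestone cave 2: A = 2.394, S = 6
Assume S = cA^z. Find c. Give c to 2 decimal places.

z = ln(S₂/S₁) / ln(A₂/A₁) = ln(6/3) / ln(2.394/0.2056) = 0.6931 / 2.4548 = 0.2824
c = S₁ / A₁^z = 3 / 0.2056^0.2824 = 3 / 0.6398 = 4.689

4.69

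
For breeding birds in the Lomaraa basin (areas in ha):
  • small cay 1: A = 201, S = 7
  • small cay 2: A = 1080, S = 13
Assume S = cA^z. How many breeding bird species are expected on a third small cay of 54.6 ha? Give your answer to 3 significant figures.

z = ln(13/7) / ln(1080/201) = 0.6190 / 1.6814 = 0.3682
c = 7 / 201^0.3682 = 7 / 7.046 = 0.9934
S₃ = 0.9934 × 54.6^0.3682 = 0.9934 × 4.361 ≈ 4.332

4.33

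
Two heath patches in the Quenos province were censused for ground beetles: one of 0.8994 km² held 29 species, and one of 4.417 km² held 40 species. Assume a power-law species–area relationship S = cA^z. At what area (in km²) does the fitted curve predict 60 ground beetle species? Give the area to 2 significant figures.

33 km²

z = ln(40/29) / ln(4.417/0.8994) = 0.3216 / 1.5915 = 0.2021
c = 29 / 0.8994^0.2021 = 29 / 0.9788 = 29.63
A = (60/29.63)^(1/0.2021) ⇒ ln A = ln(2.025)/0.2021 = 3.4921
A = e^3.4921 ≈ 32.85 km²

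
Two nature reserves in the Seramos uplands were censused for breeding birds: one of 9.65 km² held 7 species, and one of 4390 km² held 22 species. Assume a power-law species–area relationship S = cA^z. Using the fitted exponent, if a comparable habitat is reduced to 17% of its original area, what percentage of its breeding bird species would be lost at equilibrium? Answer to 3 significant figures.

z = ln(22/7) / ln(4390/9.65) = 1.1451 / 6.1201 = 0.1871
S_new/S_old = (A_new/A_old)^z = 0.17^0.1871 = exp(0.1871 × -1.7720) = 0.7178
Fraction lost = 1 − 0.7178 = 0.2822

28.2%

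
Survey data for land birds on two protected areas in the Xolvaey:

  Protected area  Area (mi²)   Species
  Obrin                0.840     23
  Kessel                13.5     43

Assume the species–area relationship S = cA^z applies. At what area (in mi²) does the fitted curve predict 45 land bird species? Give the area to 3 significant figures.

z = ln(43/23) / ln(13.5/0.84) = 0.6257 / 2.7770 = 0.2253
c = 23 / 0.84^0.2253 = 23 / 0.9615 = 23.92
A = (45/23.92)^(1/0.2253) ⇒ ln A = ln(1.881)/0.2253 = 2.8045
A = e^2.8045 ≈ 16.52 mi²

16.5 mi²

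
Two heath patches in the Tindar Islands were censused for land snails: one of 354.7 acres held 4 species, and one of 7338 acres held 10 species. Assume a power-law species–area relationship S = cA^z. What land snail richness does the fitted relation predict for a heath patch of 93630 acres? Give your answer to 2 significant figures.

22

z = ln(10/4) / ln(7338/354.7) = 0.9163 / 3.0295 = 0.3025
c = 4 / 354.7^0.3025 = 4 / 5.905 = 0.6774
S₃ = 0.6774 × 93630^0.3025 = 0.6774 × 31.89 ≈ 21.6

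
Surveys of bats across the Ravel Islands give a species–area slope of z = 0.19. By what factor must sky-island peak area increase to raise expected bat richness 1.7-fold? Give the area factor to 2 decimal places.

16.33

(A₂/A₁)^0.19 = 1.7, so A₂/A₁ = 1.7^(1/0.19) = 1.7^5.263
ln(A₂/A₁) = ln 1.7 / 0.19 = 0.5306 / 0.19 = 2.7928
A₂/A₁ = e^2.7928 ≈ 16.33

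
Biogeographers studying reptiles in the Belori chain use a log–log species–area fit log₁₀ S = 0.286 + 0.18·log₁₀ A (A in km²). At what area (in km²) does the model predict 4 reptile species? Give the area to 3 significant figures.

4 = 1.932 × A^0.18  ⇒  A^0.18 = 4/1.932 = 2.07
ln A = ln(2.07) / 0.18 = 0.7278 / 0.18 = 4.0431
A = e^4.0431 ≈ 57 km²

57.0 km²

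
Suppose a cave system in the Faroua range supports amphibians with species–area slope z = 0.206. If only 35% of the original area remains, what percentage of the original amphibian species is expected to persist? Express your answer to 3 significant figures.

S_new/S_old = (A_new/A_old)^z = 0.35^0.206
= exp(0.206 × ln 0.35) = exp(0.206 × -1.0498) = exp(-0.2163) ≈ 0.8055

80.6%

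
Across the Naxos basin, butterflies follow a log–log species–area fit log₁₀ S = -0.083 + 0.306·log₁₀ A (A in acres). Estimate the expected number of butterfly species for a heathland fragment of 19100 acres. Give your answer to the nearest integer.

17

S = 0.826 × 19100^0.306
ln S = ln 0.826 + 0.306 × ln 19100 = -0.1911 + 0.306 × 9.8574 = 2.8253
S = e^2.8253 ≈ 16.87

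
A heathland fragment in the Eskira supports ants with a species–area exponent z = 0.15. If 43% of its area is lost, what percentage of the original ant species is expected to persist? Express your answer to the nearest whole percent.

92%

S_new/S_old = (A_new/A_old)^z = 0.57^0.15
= exp(0.15 × ln 0.57) = exp(0.15 × -0.5621) = exp(-0.0843) ≈ 0.9191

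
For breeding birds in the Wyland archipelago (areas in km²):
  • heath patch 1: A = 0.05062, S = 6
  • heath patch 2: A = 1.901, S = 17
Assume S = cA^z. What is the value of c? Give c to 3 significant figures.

14.1

z = ln(S₂/S₁) / ln(A₂/A₁) = ln(17/6) / ln(1.901/0.05062) = 1.0415 / 3.6258 = 0.2872
c = S₁ / A₁^z = 6 / 0.05062^0.2872 = 6 / 0.4245 = 14.14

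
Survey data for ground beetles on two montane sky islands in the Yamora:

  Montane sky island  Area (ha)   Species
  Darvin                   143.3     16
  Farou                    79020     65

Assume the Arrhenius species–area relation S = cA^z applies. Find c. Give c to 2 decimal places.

z = ln(S₂/S₁) / ln(A₂/A₁) = ln(65/16) / ln(79020/143.3) = 1.4018 / 6.3125 = 0.2221
c = S₁ / A₁^z = 16 / 143.3^0.2221 = 16 / 3.012 = 5.312

5.31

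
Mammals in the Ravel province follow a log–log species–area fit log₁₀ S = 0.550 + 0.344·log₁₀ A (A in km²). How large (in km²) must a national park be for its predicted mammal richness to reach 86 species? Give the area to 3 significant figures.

86 = 3.548 × A^0.344  ⇒  A^0.344 = 86/3.548 = 24.24
ln A = ln(24.24) / 0.344 = 3.1879 / 0.344 = 9.2672
A = e^9.2672 ≈ 10585 km²

10600 km²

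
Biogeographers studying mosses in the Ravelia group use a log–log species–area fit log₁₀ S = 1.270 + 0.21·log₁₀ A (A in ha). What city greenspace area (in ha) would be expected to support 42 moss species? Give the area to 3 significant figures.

42 = 18.62 × A^0.21  ⇒  A^0.21 = 42/18.62 = 2.256
ln A = ln(2.256) / 0.21 = 0.8134 / 0.21 = 3.8733
A = e^3.8733 ≈ 48.1 ha

48.1 ha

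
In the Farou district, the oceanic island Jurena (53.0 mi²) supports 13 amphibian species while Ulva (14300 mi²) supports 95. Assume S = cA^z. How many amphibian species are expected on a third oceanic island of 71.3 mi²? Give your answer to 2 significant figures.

z = ln(95/13) / ln(14300/53) = 1.9889 / 5.5977 = 0.3553
c = 13 / 53^0.3553 = 13 / 4.099 = 3.172
S₃ = 3.172 × 71.3^0.3553 = 3.172 × 4.554 ≈ 14.44

14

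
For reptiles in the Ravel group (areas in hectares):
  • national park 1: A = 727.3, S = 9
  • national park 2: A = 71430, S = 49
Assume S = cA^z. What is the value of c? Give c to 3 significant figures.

z = ln(S₂/S₁) / ln(A₂/A₁) = ln(49/9) / ln(71430/727.3) = 1.6946 / 4.5871 = 0.3694
c = S₁ / A₁^z = 9 / 727.3^0.3694 = 9 / 11.41 = 0.789

0.789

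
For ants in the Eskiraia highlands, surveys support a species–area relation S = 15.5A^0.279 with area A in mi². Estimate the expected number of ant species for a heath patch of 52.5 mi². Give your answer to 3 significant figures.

46.8

S = 15.5 × 52.5^0.279
ln S = ln 15.5 + 0.279 × ln 52.5 = 2.7408 + 0.279 × 3.9608 = 3.8459
S = e^3.8459 ≈ 46.8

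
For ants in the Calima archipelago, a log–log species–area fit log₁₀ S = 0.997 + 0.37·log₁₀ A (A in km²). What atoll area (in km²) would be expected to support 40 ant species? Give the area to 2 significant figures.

43 km²

40 = 9.931 × A^0.37  ⇒  A^0.37 = 40/9.931 = 4.028
ln A = ln(4.028) / 0.37 = 1.3932 / 0.37 = 3.7654
A = e^3.7654 ≈ 43.18 km²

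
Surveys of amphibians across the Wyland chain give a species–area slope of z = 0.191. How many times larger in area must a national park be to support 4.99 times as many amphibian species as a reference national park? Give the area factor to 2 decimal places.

(A₂/A₁)^0.191 = 4.99, so A₂/A₁ = 4.99^(1/0.191) = 4.99^5.236
ln(A₂/A₁) = ln 4.99 / 0.191 = 1.6074 / 0.191 = 8.4159
A₂/A₁ = e^8.4159 ≈ 4518

4518.32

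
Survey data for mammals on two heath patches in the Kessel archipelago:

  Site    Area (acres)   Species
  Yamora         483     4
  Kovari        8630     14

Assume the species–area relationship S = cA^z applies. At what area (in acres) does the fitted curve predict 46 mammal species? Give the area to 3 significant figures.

133000 acres

z = ln(14/4) / ln(8630/483) = 1.2528 / 2.8830 = 0.4345
c = 4 / 483^0.4345 = 4 / 14.66 = 0.2728
A = (46/0.2728)^(1/0.4345) ⇒ ln A = ln(168.6)/0.4345 = 11.8006
A = e^11.8006 ≈ 133331 acres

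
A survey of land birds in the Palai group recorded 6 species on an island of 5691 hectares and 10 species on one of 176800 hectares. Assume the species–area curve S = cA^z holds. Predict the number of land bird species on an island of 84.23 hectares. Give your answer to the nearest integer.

3

z = ln(10/6) / ln(176800/5691) = 0.5108 / 3.4361 = 0.1487
c = 6 / 5691^0.1487 = 6 / 3.616 = 1.659
S₃ = 1.659 × 84.23^0.1487 = 1.659 × 1.933 ≈ 3.207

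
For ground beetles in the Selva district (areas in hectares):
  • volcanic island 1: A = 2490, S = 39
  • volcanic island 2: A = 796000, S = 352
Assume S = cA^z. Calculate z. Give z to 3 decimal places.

Taking logs: ln S = ln c + z ln A, so z = (ln S₂ − ln S₁)/(ln A₂ − ln A₁).
z = ln(352/39) / ln(796000/2490) = ln(9.026) / ln(319.7) = 2.2001 / 5.7673 = 0.3815

0.381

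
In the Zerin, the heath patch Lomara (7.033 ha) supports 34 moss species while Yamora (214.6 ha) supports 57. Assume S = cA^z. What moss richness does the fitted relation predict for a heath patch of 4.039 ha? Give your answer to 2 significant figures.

31

z = ln(57/34) / ln(214.6/7.033) = 0.5167 / 3.4182 = 0.1512
c = 34 / 7.033^0.1512 = 34 / 1.343 = 25.32
S₃ = 25.32 × 4.039^0.1512 = 25.32 × 1.235 ≈ 31.27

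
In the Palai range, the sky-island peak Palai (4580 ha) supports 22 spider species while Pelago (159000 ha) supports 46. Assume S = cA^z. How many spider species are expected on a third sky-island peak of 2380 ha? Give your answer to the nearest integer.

z = ln(46/22) / ln(159000/4580) = 0.7376 / 3.5472 = 0.2079
c = 22 / 4580^0.2079 = 22 / 5.771 = 3.812
S₃ = 3.812 × 2380^0.2079 = 3.812 × 5.036 ≈ 19.2

19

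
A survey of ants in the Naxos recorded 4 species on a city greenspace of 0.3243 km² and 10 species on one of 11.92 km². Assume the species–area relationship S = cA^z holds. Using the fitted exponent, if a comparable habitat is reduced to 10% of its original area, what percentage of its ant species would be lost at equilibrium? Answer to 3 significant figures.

44.3%

z = ln(10/4) / ln(11.92/0.3243) = 0.9163 / 3.6043 = 0.2542
S_new/S_old = (A_new/A_old)^z = 0.1^0.2542 = exp(0.2542 × -2.3026) = 0.5569
Fraction lost = 1 − 0.5569 = 0.4431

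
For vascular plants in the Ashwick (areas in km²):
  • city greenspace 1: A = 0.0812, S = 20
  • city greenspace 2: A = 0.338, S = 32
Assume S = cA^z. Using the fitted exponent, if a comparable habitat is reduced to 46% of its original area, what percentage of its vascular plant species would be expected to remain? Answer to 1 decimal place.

77.4%

z = ln(32/20) / ln(0.338/0.0812) = 0.4700 / 1.4261 = 0.3296
S_new/S_old = (A_new/A_old)^z = 0.46^0.3296 = exp(0.3296 × -0.7765) = 0.7742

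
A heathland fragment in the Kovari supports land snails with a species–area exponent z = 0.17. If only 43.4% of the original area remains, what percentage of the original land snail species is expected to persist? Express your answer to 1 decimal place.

S_new/S_old = (A_new/A_old)^z = 0.434^0.17
= exp(0.17 × ln 0.434) = exp(0.17 × -0.8347) = exp(-0.1419) ≈ 0.8677

86.8%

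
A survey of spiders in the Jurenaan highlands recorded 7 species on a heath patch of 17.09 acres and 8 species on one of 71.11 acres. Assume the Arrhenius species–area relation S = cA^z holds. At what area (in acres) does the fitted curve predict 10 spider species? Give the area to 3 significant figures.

z = ln(8/7) / ln(71.11/17.09) = 0.1335 / 1.4257 = 0.0937
c = 7 / 17.09^0.0937 = 7 / 1.305 = 5.366
A = (10/5.366)^(1/0.0937) ⇒ ln A = ln(1.864)/0.0937 = 6.6468
A = e^6.6468 ≈ 770.3 acres

770 acres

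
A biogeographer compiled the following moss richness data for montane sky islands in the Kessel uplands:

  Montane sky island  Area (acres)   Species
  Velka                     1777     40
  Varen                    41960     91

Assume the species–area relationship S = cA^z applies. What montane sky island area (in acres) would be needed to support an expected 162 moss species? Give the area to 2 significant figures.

z = ln(91/40) / ln(41960/1777) = 0.8220 / 3.1618 = 0.2600
c = 40 / 1777^0.2600 = 40 / 6.996 = 5.718
A = (162/5.718)^(1/0.2600) ⇒ ln A = ln(28.33)/0.2600 = 12.8629
A = e^12.8629 ≈ 385741 acres

390000 acres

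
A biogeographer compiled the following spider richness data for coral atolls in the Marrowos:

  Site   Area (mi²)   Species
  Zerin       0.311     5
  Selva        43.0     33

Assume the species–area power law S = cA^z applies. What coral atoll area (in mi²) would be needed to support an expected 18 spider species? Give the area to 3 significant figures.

8.83 mi²

z = ln(33/5) / ln(43/0.311) = 1.8871 / 4.9292 = 0.3828
c = 5 / 0.311^0.3828 = 5 / 0.6395 = 7.819
A = (18/7.819)^(1/0.3828) ⇒ ln A = ln(2.302)/0.3828 = 2.1779
A = e^2.1779 ≈ 8.828 mi²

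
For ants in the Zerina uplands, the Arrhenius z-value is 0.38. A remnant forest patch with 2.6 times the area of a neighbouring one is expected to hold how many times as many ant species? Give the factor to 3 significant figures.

1.44

S₂/S₁ = (A₂/A₁)^z = 2.6^0.38
ln(S₂/S₁) = 0.38 × ln 2.6 = 0.38 × 0.9555 = 0.3631
S₂/S₁ = e^0.3631 ≈ 1.438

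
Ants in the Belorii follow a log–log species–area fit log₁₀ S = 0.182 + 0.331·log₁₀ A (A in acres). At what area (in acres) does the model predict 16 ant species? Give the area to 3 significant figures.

1220 acres

16 = 1.521 × A^0.331  ⇒  A^0.331 = 16/1.521 = 10.52
ln A = ln(10.52) / 0.331 = 2.3535 / 0.331 = 7.1103
A = e^7.1103 ≈ 1225 acres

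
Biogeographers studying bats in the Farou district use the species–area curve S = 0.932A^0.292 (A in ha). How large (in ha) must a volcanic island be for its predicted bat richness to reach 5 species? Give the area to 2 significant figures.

5 = 0.932 × A^0.292  ⇒  A^0.292 = 5/0.932 = 5.365
ln A = ln(5.365) / 0.292 = 1.6799 / 0.292 = 5.7529
A = e^5.7529 ≈ 315.1 ha

320 ha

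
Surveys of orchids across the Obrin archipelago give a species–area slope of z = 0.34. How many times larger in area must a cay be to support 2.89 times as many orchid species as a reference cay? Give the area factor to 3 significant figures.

(A₂/A₁)^0.34 = 2.89, so A₂/A₁ = 2.89^(1/0.34) = 2.89^2.941
ln(A₂/A₁) = ln 2.89 / 0.34 = 1.0613 / 0.34 = 3.1213
A₂/A₁ = e^3.1213 ≈ 22.68

22.7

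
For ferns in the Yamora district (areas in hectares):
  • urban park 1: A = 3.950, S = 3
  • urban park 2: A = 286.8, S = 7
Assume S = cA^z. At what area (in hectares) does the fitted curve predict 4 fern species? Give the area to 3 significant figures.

16.9 hectares

z = ln(7/3) / ln(286.8/3.95) = 0.8473 / 4.2851 = 0.1977
c = 3 / 3.95^0.1977 = 3 / 1.312 = 2.286
A = (4/2.286)^(1/0.1977) ⇒ ln A = ln(1.749)/0.1977 = 2.8286
A = e^2.8286 ≈ 16.92 hectares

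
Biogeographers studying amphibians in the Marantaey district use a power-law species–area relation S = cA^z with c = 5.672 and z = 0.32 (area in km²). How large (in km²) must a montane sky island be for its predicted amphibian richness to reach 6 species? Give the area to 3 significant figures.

1.19 km²

6 = 5.672 × A^0.32  ⇒  A^0.32 = 6/5.672 = 1.058
ln A = ln(1.058) / 0.32 = 0.0562 / 0.32 = 0.1757
A = e^0.1757 ≈ 1.192 km²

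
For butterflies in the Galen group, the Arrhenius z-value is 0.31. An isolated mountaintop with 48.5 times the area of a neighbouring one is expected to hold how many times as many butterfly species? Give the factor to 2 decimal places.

3.33

S₂/S₁ = (A₂/A₁)^z = 48.5^0.31
ln(S₂/S₁) = 0.31 × ln 48.5 = 0.31 × 3.8816 = 1.2033
S₂/S₁ = e^1.2033 ≈ 3.331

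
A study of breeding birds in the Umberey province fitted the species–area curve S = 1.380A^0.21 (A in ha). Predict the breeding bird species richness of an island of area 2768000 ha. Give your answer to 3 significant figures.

S = 1.38 × 2768000^0.21 = 1.38 × 22.53 ≈ 31.1

31.1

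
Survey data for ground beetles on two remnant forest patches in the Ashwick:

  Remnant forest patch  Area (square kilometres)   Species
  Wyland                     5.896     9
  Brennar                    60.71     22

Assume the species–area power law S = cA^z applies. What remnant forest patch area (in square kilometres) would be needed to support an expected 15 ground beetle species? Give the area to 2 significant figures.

z = ln(22/9) / ln(60.71/5.896) = 0.8938 / 2.3318 = 0.3833
c = 9 / 5.896^0.3833 = 9 / 1.974 = 4.559
A = (15/4.559)^(1/0.3833) ⇒ ln A = ln(3.29)/0.3833 = 3.1069
A = e^3.1069 ≈ 22.35 square kilometres

22 square kilometres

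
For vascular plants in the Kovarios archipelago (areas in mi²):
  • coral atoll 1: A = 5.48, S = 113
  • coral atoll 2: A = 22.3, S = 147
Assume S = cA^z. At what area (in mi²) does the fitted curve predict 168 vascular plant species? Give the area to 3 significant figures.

z = ln(147/113) / ln(22.3/5.48) = 0.2630 / 1.4035 = 0.1874
c = 113 / 5.48^0.1874 = 113 / 1.376 = 82.15
A = (168/82.15)^(1/0.1874) ⇒ ln A = ln(2.045)/0.1874 = 3.8170
A = e^3.8170 ≈ 45.47 mi²

45.5 mi²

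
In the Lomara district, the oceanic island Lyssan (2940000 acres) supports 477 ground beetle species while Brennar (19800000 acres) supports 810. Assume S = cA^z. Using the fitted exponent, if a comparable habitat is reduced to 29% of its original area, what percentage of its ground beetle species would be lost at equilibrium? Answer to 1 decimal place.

z = ln(810/477) / ln(19800000/2940000) = 0.5295 / 1.9073 = 0.2776
S_new/S_old = (A_new/A_old)^z = 0.29^0.2776 = exp(0.2776 × -1.2379) = 0.7092
Fraction lost = 1 − 0.7092 = 0.2908

29.1%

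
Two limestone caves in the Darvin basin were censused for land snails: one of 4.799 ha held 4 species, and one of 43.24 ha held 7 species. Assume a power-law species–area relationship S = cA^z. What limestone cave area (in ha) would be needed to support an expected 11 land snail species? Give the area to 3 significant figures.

255 ha

z = ln(7/4) / ln(43.24/4.799) = 0.5596 / 2.1984 = 0.2546
c = 4 / 4.799^0.2546 = 4 / 1.491 = 2.683
A = (11/2.683)^(1/0.2546) ⇒ ln A = ln(4.099)/0.2546 = 5.5423
A = e^5.5423 ≈ 255.3 ha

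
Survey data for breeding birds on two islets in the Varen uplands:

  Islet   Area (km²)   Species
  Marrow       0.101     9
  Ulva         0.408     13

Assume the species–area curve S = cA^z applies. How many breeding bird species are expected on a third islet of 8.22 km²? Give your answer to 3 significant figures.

z = ln(13/9) / ln(0.408/0.101) = 0.3677 / 1.3961 = 0.2634
c = 9 / 0.101^0.2634 = 9 / 0.5467 = 16.46
S₃ = 16.46 × 8.22^0.2634 = 16.46 × 1.742 ≈ 28.67

28.7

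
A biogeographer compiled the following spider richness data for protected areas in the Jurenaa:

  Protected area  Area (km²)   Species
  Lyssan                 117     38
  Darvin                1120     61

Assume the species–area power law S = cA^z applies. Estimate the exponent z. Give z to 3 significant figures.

0.210

Taking logs: ln S = ln c + z ln A, so z = (ln S₂ − ln S₁)/(ln A₂ − ln A₁).
z = ln(61/38) / ln(1120/117) = ln(1.605) / ln(9.573) = 0.4733 / 2.2589 = 0.2095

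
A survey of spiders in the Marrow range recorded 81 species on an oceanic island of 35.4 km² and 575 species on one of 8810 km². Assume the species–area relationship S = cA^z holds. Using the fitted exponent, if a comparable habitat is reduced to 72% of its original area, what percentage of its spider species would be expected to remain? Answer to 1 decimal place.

89.0%

z = ln(575/81) / ln(8810/35.4) = 1.9599 / 5.5169 = 0.3553
S_new/S_old = (A_new/A_old)^z = 0.72^0.3553 = exp(0.3553 × -0.3285) = 0.8898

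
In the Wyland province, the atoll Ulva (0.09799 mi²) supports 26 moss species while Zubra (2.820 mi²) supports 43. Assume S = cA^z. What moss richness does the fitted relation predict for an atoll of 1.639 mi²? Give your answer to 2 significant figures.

40

z = ln(43/26) / ln(2.82/0.09799) = 0.5031 / 3.3596 = 0.1497
c = 26 / 0.09799^0.1497 = 26 / 0.7062 = 36.82
S₃ = 36.82 × 1.639^0.1497 = 36.82 × 1.077 ≈ 39.64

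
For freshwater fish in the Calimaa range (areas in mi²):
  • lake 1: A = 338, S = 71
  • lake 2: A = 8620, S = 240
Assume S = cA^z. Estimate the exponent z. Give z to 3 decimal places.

Taking logs: ln S = ln c + z ln A, so z = (ln S₂ − ln S₁)/(ln A₂ − ln A₁).
z = ln(240/71) / ln(8620/338) = ln(3.38) / ln(25.5) = 1.2180 / 3.2388 = 0.3761

0.376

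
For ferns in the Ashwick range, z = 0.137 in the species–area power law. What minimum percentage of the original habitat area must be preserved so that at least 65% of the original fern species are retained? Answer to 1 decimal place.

Need (A_new/A_old)^0.137 = 0.65, so A_new/A_old = 0.65^(1/0.137) = 0.65^7.299
ln(A_new/A_old) = ln 0.65 / 0.137 = -0.4308 / 0.137 = -3.1444
A_new/A_old = e^-3.1444 ≈ 0.04309

4.3%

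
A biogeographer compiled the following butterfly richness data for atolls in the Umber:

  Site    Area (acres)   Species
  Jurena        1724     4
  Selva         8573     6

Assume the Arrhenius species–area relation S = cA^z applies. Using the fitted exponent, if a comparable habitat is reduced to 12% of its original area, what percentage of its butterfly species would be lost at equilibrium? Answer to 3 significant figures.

z = ln(6/4) / ln(8573/1724) = 0.4055 / 1.6040 = 0.2528
S_new/S_old = (A_new/A_old)^z = 0.12^0.2528 = exp(0.2528 × -2.1203) = 0.5851
Fraction lost = 1 − 0.5851 = 0.4149

41.5%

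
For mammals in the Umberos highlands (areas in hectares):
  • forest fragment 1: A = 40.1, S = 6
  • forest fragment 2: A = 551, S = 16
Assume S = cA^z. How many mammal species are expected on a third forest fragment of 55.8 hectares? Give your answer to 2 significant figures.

6.8

z = ln(16/6) / ln(551/40.1) = 0.9808 / 2.6204 = 0.3743
c = 6 / 40.1^0.3743 = 6 / 3.982 = 1.507
S₃ = 1.507 × 55.8^0.3743 = 1.507 × 4.506 ≈ 6.79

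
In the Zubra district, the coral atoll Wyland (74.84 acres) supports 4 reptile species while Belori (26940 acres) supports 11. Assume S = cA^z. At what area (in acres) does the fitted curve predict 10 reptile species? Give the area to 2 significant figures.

z = ln(11/4) / ln(26940/74.84) = 1.0116 / 5.8860 = 0.1719
c = 4 / 74.84^0.1719 = 4 / 2.099 = 1.905
A = (10/1.905)^(1/0.1719) ⇒ ln A = ln(5.249)/0.1719 = 9.6468
A = e^9.6468 ≈ 15472 acres

15000 acres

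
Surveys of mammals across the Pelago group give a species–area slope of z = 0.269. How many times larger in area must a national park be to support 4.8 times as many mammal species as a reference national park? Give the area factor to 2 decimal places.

340.80

(A₂/A₁)^0.269 = 4.8, so A₂/A₁ = 4.8^(1/0.269) = 4.8^3.717
ln(A₂/A₁) = ln 4.8 / 0.269 = 1.5686 / 0.269 = 5.8313
A₂/A₁ = e^5.8313 ≈ 340.8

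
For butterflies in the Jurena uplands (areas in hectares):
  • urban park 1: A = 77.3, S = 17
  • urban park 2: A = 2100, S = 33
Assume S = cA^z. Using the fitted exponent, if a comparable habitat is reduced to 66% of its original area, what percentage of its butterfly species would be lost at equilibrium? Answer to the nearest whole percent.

z = ln(33/17) / ln(2100/77.3) = 0.6633 / 3.3020 = 0.2009
S_new/S_old = (A_new/A_old)^z = 0.66^0.2009 = exp(0.2009 × -0.4155) = 0.9199
Fraction lost = 1 − 0.9199 = 0.08008

8%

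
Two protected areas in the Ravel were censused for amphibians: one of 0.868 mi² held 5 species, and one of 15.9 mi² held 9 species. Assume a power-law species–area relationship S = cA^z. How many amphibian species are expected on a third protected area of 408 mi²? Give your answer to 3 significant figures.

17.3

z = ln(9/5) / ln(15.9/0.868) = 0.5878 / 2.9079 = 0.2021
c = 5 / 0.868^0.2021 = 5 / 0.9718 = 5.145
S₃ = 5.145 × 408^0.2021 = 5.145 × 3.371 ≈ 17.34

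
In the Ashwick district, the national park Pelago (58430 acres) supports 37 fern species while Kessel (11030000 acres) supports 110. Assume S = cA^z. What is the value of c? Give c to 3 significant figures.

z = ln(S₂/S₁) / ln(A₂/A₁) = ln(110/37) / ln(11030000/58430) = 1.0896 / 5.2405 = 0.2079
c = S₁ / A₁^z = 37 / 58430^0.2079 = 37 / 9.796 = 3.777

3.78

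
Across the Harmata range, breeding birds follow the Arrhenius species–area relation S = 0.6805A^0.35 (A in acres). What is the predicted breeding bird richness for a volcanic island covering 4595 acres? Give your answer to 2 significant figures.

S = 0.6805 × 4595^0.35
ln S = ln 0.6805 + 0.35 × ln 4595 = -0.3849 + 0.35 × 8.4327 = 2.5665
S = e^2.5665 ≈ 13.02

13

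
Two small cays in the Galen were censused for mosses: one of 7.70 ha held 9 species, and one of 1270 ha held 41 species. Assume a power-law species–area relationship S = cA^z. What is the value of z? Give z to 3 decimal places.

Taking logs: ln S = ln c + z ln A, so z = (ln S₂ − ln S₁)/(ln A₂ − ln A₁).
z = ln(41/9) / ln(1270/7.7) = ln(4.556) / ln(164.9) = 1.5163 / 5.1056 = 0.2970

0.297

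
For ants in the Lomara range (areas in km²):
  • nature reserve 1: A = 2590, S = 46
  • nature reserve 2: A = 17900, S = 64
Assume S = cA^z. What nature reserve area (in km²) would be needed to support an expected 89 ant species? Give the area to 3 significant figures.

123000 km²

z = ln(64/46) / ln(17900/2590) = 0.3302 / 1.9331 = 0.1708
c = 46 / 2590^0.1708 = 46 / 3.829 = 12.01
A = (89/12.01)^(1/0.1708) ⇒ ln A = ln(7.409)/0.1708 = 11.7228
A = e^11.7228 ≈ 123357 km²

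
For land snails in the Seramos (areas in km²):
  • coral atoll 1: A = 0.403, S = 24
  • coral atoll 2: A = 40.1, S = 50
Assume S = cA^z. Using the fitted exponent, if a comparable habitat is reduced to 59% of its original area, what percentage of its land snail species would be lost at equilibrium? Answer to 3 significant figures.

8.07%

z = ln(50/24) / ln(40.1/0.403) = 0.7340 / 4.6002 = 0.1596
S_new/S_old = (A_new/A_old)^z = 0.59^0.1596 = exp(0.1596 × -0.5276) = 0.9193
Fraction lost = 1 − 0.9193 = 0.08074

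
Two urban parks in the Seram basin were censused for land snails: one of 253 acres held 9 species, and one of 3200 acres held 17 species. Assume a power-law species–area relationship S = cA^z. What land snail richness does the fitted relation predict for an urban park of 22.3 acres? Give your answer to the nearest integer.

5

z = ln(17/9) / ln(3200/253) = 0.6360 / 2.5375 = 0.2506
c = 9 / 253^0.2506 = 9 / 4.002 = 2.249
S₃ = 2.249 × 22.3^0.2506 = 2.249 × 2.177 ≈ 4.896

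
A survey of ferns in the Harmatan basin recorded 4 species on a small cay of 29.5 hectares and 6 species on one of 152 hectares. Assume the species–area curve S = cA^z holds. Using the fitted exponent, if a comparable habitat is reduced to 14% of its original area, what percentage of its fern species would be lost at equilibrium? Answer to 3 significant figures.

38.5%

z = ln(6/4) / ln(152/29.5) = 0.4055 / 1.6395 = 0.2473
S_new/S_old = (A_new/A_old)^z = 0.14^0.2473 = exp(0.2473 × -1.9661) = 0.6149
Fraction lost = 1 − 0.6149 = 0.3851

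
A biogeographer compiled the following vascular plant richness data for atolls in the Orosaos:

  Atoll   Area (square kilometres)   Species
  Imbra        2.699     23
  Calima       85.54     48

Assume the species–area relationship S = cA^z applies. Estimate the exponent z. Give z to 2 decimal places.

0.21

Taking logs: ln S = ln c + z ln A, so z = (ln S₂ − ln S₁)/(ln A₂ − ln A₁).
z = ln(48/23) / ln(85.54/2.699) = ln(2.087) / ln(31.69) = 0.7357 / 3.4561 = 0.2129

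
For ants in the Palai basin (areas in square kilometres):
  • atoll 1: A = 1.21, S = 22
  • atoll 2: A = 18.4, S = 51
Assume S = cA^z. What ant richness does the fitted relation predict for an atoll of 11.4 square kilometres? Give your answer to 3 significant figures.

z = ln(51/22) / ln(18.4/1.21) = 0.8408 / 2.7217 = 0.3089
c = 22 / 1.21^0.3089 = 22 / 1.061 = 20.74
S₃ = 20.74 × 11.4^0.3089 = 20.74 × 2.121 ≈ 43.99

44.0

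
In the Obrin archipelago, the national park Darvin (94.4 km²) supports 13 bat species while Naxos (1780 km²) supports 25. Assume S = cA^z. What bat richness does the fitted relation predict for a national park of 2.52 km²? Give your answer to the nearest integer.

6

z = ln(25/13) / ln(1780/94.4) = 0.6539 / 2.9368 = 0.2227
c = 13 / 94.4^0.2227 = 13 / 2.753 = 4.723
S₃ = 4.723 × 2.52^0.2227 = 4.723 × 1.229 ≈ 5.802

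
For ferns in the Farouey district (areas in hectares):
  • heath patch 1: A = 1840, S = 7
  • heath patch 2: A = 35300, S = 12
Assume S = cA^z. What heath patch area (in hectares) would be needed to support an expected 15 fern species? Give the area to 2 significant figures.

z = ln(12/7) / ln(35300/1840) = 0.5390 / 2.9541 = 0.1825
c = 7 / 1840^0.1825 = 7 / 3.942 = 1.776
A = (15/1.776)^(1/0.1825) ⇒ ln A = ln(8.447)/0.1825 = 11.6946
A = e^11.6946 ≈ 119927 hectares

120000 hectares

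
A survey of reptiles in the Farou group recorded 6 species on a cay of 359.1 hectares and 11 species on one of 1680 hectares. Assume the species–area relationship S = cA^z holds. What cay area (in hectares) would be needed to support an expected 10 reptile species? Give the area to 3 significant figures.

z = ln(11/6) / ln(1680/359.1) = 0.6061 / 1.5429 = 0.3928
c = 6 / 359.1^0.3928 = 6 / 10.09 = 0.5948
A = (10/0.5948)^(1/0.3928) ⇒ ln A = ln(16.81)/0.3928 = 7.1839
A = e^7.1839 ≈ 1318 hectares

1320 hectares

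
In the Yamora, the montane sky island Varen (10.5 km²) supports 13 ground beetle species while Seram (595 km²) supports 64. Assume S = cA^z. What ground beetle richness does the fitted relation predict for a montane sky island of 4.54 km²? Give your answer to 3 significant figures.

9.34

z = ln(64/13) / ln(595/10.5) = 1.5939 / 4.0372 = 0.3948
c = 13 / 10.5^0.3948 = 13 / 2.53 = 5.138
S₃ = 5.138 × 4.54^0.3948 = 5.138 × 1.817 ≈ 9.336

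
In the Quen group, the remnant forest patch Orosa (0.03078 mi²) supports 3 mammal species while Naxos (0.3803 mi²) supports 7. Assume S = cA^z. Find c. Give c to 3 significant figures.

z = ln(S₂/S₁) / ln(A₂/A₁) = ln(7/3) / ln(0.3803/0.03078) = 0.8473 / 2.5141 = 0.3370
c = S₁ / A₁^z = 3 / 0.03078^0.3370 = 3 / 0.3094 = 9.696

9.70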